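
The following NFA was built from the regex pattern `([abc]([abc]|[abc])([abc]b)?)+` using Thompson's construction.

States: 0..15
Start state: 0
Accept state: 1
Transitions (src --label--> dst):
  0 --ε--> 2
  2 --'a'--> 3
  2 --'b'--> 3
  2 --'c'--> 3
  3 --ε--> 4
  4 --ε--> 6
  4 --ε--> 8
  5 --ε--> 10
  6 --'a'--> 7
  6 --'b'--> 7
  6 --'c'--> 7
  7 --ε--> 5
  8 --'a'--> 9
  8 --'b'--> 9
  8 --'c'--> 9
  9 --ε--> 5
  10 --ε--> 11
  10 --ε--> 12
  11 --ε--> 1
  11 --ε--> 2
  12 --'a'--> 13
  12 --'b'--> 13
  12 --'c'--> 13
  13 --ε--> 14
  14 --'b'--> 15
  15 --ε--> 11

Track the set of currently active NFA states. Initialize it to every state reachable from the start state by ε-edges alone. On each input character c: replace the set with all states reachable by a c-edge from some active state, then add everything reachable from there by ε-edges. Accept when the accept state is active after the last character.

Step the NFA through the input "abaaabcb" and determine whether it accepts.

initial (ε-close {0}): {0,2}
'a' @ 1: {3,4,6,8}
'b' @ 2: {1,2,5,7,9,10,11,12}  (accept∈set)
'a' @ 3: {3,4,6,8,13,14}
'a' @ 4: {1,2,5,7,9,10,11,12}  (accept∈set)
'a' @ 5: {3,4,6,8,13,14}
'b' @ 6: {1,2,5,7,9,10,11,12,15}  (accept∈set)
'c' @ 7: {3,4,6,8,13,14}
'b' @ 8: {1,2,5,7,9,10,11,12,15}  (accept∈set)
end set {1,2,5,7,9,10,11,12,15} — state 1 in

Answer: ACCEPT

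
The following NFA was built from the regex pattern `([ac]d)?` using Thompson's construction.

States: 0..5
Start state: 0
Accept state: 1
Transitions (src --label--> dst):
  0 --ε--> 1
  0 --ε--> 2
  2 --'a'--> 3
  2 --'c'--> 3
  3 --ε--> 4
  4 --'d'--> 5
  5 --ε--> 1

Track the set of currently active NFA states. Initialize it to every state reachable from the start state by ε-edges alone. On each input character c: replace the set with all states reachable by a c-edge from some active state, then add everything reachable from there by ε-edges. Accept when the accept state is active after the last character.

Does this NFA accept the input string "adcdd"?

Answer: REJECT

Derivation:
initial (ε-close {0}): {0,1,2}
'a' @ 1: {3,4}
'd' @ 2: {1,5}  ✓accept
'c' @ 3: {}  — dead — no transitions
rest 'dd' ignored (set empty)
after full input: {}  (accept=1 not in)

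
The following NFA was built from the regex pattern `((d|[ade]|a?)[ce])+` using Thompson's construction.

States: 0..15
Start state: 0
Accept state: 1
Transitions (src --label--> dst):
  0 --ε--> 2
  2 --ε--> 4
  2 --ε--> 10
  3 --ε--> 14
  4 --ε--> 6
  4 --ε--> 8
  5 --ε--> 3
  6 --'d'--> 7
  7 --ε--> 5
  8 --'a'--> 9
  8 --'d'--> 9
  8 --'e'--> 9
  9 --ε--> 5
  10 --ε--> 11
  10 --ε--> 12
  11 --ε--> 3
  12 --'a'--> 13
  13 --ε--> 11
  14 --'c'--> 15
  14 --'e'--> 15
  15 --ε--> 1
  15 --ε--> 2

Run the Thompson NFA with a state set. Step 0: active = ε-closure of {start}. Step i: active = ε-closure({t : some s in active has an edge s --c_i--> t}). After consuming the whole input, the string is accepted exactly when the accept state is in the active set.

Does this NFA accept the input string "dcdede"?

Answer: ACCEPT

Steps:
initial (ε-close {0}): {0,2,3,4,6,8,10,11,12,14}
'd' @ 1: {3,5,7,9,14}
'c' @ 2: {1,2,3,4,6,8,10,11,12,14,15}  (accept∈set)
'd' @ 3: {3,5,7,9,14}
'e' @ 4: {1,2,3,4,6,8,10,11,12,14,15}  (accept∈set)
'd' @ 5: {3,5,7,9,14}
'e' @ 6: {1,2,3,4,6,8,10,11,12,14,15}  (accept∈set)
end set {1,2,3,4,6,8,10,11,12,14,15} — state 1 in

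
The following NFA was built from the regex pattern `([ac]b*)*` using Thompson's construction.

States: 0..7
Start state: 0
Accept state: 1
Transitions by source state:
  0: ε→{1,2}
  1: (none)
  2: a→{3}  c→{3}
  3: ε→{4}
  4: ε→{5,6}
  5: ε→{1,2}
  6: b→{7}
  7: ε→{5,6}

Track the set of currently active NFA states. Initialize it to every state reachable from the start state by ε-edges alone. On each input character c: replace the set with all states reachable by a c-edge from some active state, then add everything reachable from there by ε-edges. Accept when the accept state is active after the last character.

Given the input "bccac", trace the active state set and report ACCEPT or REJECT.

S₀ = ε-closure({0}) = {0,1,2}
'b' @ 1: {}  — state set empty
rest 'ccac' ignored (set empty)
end set {} — state 1 not in

Answer: REJECT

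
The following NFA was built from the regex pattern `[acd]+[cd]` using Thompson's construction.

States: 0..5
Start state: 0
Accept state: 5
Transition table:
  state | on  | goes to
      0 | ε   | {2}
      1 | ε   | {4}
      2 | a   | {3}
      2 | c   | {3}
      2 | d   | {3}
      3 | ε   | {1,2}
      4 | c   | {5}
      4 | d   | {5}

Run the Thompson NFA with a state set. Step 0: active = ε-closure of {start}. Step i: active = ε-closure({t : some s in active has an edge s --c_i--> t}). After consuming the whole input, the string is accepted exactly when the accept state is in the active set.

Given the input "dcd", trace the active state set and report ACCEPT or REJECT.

Answer: ACCEPT

Derivation:
start: ε-closure({0}) = {0,2}
'd' @ 1: {1,2,3,4}
'c' @ 2: {1,2,3,4,5}  [accepting]
'd' @ 3: {1,2,3,4,5}  [accepting]
after full input: {1,2,3,4,5}  (accept=5 in)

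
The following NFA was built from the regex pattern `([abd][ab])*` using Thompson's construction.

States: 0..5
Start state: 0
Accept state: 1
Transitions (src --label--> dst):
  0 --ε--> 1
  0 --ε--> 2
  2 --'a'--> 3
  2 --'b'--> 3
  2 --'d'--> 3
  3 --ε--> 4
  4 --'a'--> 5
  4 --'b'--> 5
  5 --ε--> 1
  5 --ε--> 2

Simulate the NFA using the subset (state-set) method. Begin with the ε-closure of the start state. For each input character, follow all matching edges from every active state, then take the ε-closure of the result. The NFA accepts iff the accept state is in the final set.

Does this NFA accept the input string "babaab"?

Answer: ACCEPT

Trace:
initial (ε-close {0}): {0,1,2}
'b' @ 1: {3,4}
'a' @ 2: {1,2,5}  [accepting]
'b' @ 3: {3,4}
'a' @ 4: {1,2,5}  [accepting]
'a' @ 5: {3,4}
'b' @ 6: {1,2,5}  [accepting]
end set {1,2,5} — state 1 in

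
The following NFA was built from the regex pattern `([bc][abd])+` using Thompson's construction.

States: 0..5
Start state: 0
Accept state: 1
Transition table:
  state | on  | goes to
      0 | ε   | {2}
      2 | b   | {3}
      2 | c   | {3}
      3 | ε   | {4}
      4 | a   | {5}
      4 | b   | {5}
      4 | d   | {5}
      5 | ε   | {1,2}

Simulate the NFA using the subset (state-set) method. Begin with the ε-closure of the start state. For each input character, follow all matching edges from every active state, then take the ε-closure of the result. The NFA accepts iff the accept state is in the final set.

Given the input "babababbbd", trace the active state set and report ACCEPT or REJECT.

initial (ε-close {0}): {0,2}
'b' @ 1: {3,4}
'a' @ 2: {1,2,5}  [accepting]
'b' @ 3: {3,4}
'a' @ 4: {1,2,5}  [accepting]
'b' @ 5: {3,4}
'a' @ 6: {1,2,5}  [accepting]
'b' @ 7: {3,4}
'b' @ 8: {1,2,5}  [accepting]
'b' @ 9: {3,4}
'd' @ 10: {1,2,5}  [accepting]
after full input: {1,2,5}  (accept=1 in)

Answer: ACCEPT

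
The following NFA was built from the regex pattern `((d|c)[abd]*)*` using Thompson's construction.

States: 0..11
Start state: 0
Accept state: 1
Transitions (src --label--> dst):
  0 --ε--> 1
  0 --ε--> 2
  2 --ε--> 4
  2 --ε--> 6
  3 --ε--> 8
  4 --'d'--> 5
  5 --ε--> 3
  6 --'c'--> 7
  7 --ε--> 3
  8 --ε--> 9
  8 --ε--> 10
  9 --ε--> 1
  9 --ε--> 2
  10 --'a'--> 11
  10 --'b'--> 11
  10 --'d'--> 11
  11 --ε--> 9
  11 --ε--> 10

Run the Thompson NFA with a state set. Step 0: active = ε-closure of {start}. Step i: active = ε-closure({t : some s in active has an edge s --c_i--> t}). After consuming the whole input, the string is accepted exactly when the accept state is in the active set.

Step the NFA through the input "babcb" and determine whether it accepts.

Answer: REJECT

Derivation:
S₀ = ε-closure({0}) = {0,1,2,4,6}
'b' @ 1: {}  — no active states
rest 'abcb' ignored (set empty)
end set {} — state 1 not in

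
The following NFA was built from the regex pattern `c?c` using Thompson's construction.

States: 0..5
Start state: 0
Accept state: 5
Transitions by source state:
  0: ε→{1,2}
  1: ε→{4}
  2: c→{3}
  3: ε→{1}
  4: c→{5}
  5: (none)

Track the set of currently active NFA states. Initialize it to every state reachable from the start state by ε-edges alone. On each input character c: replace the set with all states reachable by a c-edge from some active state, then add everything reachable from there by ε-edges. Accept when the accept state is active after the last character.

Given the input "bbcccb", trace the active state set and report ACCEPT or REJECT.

S₀ = ε-closure({0}) = {0,1,2,4}
'b' @ 1: {}  — no active states
rest 'bcccb' ignored (set empty)
after full input: {}  (accept=5 not in)

Answer: REJECT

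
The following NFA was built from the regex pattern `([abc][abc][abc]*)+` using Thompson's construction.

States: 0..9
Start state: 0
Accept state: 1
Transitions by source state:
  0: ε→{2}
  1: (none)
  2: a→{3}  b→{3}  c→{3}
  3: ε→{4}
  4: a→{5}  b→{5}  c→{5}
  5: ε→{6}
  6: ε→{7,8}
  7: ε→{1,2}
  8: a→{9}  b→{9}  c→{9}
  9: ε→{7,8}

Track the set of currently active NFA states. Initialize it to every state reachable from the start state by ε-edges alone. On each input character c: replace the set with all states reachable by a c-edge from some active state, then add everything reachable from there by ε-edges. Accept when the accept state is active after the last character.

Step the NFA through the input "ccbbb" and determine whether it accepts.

initial (ε-close {0}): {0,2}
'c' @ 1: {3,4}
'c' @ 2: {1,2,5,6,7,8}  [accepting]
'b' @ 3: {1,2,3,4,7,8,9}  [accepting]
'b' @ 4: {1,2,3,4,5,6,7,8,9}  [accepting]
'b' @ 5: {1,2,3,4,5,6,7,8,9}  [accepting]
final: {1,2,3,4,5,6,7,8,9}; accept 1 in set

Answer: ACCEPT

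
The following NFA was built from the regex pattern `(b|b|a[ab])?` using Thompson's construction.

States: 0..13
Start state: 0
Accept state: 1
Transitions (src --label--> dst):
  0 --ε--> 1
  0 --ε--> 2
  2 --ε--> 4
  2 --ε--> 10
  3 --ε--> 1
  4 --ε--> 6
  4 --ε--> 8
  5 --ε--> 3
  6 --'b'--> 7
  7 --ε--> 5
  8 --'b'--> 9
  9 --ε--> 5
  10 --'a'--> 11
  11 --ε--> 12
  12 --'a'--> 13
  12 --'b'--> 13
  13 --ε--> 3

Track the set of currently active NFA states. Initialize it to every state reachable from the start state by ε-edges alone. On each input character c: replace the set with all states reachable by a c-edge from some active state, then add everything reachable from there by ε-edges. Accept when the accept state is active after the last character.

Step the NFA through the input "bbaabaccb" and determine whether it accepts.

start: ε-closure({0}) = {0,1,2,4,6,8,10}
'b' @ 1: {1,3,5,7,9}  (accept∈set)
'b' @ 2: {}  — dead — no transitions
rest 'aabaccb' ignored (set empty)
final: {}; accept 1 not in set

Answer: REJECT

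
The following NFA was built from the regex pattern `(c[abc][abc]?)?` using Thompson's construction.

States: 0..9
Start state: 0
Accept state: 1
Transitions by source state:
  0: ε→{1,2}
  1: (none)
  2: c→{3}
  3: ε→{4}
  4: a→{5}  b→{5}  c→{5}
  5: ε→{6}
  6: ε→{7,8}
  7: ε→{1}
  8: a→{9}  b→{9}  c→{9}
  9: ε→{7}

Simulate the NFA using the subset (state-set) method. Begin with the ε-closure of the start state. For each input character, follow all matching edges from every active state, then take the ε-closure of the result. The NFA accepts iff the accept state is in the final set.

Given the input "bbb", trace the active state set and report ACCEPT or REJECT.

start: ε-closure({0}) = {0,1,2}
'b' @ 1: {}  — dead — no transitions
rest 'bb' ignored (set empty)
final: {}; accept 1 not in set

Answer: REJECT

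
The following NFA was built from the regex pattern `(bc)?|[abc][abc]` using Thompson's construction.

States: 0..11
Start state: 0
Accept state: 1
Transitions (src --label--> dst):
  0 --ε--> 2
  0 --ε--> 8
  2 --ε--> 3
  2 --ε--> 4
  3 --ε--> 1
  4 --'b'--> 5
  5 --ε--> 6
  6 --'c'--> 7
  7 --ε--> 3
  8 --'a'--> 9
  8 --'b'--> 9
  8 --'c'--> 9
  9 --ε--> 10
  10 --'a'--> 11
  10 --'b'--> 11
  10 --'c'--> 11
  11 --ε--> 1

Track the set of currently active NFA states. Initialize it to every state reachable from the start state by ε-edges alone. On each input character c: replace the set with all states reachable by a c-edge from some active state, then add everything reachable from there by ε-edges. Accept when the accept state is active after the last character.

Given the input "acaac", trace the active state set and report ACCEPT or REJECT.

Answer: REJECT

Steps:
S₀ = ε-closure({0}) = {0,1,2,3,4,8}
'a' @ 1: {9,10}
'c' @ 2: {1,11}  (accept∈set)
'a' @ 3: {}  — no active states
rest 'ac' ignored (set empty)
final: {}; accept 1 not in set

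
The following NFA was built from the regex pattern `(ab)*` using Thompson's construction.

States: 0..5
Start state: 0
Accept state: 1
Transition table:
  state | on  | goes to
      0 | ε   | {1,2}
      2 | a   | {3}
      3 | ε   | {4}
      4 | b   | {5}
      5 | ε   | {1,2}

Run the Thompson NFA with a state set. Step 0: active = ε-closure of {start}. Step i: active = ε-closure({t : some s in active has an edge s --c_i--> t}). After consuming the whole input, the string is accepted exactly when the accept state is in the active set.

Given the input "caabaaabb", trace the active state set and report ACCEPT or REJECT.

S₀ = ε-closure({0}) = {0,1,2}
'c' @ 1: {}  — state set empty
rest 'aabaaabb' ignored (set empty)
after full input: {}  (accept=1 not in)

Answer: REJECT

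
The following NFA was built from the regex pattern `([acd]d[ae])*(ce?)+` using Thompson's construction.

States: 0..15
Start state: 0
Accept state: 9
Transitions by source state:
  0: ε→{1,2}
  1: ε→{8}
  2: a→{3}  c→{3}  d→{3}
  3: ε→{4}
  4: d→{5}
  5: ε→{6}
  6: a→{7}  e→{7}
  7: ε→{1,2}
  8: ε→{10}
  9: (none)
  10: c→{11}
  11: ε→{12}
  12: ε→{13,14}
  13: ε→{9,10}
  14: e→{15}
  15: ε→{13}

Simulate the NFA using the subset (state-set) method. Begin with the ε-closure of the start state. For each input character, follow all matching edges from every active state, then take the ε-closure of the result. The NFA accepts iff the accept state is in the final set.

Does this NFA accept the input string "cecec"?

Answer: ACCEPT

Trace:
initial (ε-close {0}): {0,1,2,8,10}
'c' @ 1: {3,4,9,10,11,12,13,14}  (accept∈set)
'e' @ 2: {9,10,13,15}  (accept∈set)
'c' @ 3: {9,10,11,12,13,14}  (accept∈set)
'e' @ 4: {9,10,13,15}  (accept∈set)
'c' @ 5: {9,10,11,12,13,14}  (accept∈set)
final: {9,10,11,12,13,14}; accept 9 in set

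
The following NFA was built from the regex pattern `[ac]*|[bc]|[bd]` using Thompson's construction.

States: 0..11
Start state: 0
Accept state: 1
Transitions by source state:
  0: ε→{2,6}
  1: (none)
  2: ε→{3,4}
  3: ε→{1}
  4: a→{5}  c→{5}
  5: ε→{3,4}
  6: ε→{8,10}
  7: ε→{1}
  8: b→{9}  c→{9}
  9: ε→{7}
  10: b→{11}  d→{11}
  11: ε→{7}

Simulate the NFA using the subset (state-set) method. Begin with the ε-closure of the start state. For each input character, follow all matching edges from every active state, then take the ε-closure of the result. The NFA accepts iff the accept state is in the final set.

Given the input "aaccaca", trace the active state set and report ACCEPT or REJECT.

Answer: ACCEPT

Steps:
S₀ = ε-closure({0}) = {0,1,2,3,4,6,8,10}
'a' @ 1: {1,3,4,5}  [accepting]
'a' @ 2: {1,3,4,5}  [accepting]
'c' @ 3: {1,3,4,5}  [accepting]
'c' @ 4: {1,3,4,5}  [accepting]
'a' @ 5: {1,3,4,5}  [accepting]
'c' @ 6: {1,3,4,5}  [accepting]
'a' @ 7: {1,3,4,5}  [accepting]
final: {1,3,4,5}; accept 1 in set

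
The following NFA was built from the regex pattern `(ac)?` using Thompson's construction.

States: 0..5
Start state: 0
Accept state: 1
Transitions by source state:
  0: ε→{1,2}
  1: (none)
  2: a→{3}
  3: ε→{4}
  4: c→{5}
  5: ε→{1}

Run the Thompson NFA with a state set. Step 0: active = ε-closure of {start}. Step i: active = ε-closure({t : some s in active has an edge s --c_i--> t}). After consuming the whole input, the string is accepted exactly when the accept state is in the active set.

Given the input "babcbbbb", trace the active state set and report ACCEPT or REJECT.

S₀ = ε-closure({0}) = {0,1,2}
'b' @ 1: {}  — state set empty
rest 'abcbbbb' ignored (set empty)
after full input: {}  (accept=1 not in)

Answer: REJECT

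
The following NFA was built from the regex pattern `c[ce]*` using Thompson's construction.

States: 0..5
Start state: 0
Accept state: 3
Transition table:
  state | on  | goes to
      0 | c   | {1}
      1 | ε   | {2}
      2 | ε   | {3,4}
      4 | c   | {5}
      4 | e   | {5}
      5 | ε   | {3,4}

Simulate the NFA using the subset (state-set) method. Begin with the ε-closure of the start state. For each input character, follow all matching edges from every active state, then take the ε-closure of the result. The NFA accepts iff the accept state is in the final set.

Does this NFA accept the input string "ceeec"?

S₀ = ε-closure({0}) = {0}
'c' @ 1: {1,2,3,4}  [accepting]
'e' @ 2: {3,4,5}  [accepting]
'e' @ 3: {3,4,5}  [accepting]
'e' @ 4: {3,4,5}  [accepting]
'c' @ 5: {3,4,5}  [accepting]
end set {3,4,5} — state 3 in

Answer: ACCEPT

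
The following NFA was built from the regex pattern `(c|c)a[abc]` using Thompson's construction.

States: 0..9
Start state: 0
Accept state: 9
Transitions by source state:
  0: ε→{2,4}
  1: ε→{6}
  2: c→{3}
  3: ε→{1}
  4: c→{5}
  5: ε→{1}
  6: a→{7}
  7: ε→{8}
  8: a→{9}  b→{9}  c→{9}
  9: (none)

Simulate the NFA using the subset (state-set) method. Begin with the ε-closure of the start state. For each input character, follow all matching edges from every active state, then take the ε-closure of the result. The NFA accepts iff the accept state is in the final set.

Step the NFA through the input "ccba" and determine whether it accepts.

Answer: REJECT

Derivation:
initial (ε-close {0}): {0,2,4}
'c' @ 1: {1,3,5,6}
'c' @ 2: {}  — no active states
rest 'ba' ignored (set empty)
after full input: {}  (accept=9 not in)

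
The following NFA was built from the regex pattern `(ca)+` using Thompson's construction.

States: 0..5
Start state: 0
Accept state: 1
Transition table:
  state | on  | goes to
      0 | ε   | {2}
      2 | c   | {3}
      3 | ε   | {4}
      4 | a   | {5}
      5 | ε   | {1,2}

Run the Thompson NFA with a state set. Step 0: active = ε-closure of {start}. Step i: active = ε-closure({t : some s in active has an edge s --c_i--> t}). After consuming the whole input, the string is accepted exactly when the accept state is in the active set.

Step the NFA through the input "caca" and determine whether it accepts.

Answer: ACCEPT

Trace:
S₀ = ε-closure({0}) = {0,2}
'c' @ 1: {3,4}
'a' @ 2: {1,2,5}  (accept∈set)
'c' @ 3: {3,4}
'a' @ 4: {1,2,5}  (accept∈set)
end set {1,2,5} — state 1 in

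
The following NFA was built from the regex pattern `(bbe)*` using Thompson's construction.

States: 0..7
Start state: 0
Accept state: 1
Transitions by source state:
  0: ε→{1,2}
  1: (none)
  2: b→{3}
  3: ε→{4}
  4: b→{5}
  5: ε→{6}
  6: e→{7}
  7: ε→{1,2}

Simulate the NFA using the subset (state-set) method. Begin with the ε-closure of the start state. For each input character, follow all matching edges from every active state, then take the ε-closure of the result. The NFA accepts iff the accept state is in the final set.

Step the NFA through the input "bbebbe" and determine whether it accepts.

S₀ = ε-closure({0}) = {0,1,2}
'b' @ 1: {3,4}
'b' @ 2: {5,6}
'e' @ 3: {1,2,7}  (accept∈set)
'b' @ 4: {3,4}
'b' @ 5: {5,6}
'e' @ 6: {1,2,7}  (accept∈set)
end set {1,2,7} — state 1 in

Answer: ACCEPT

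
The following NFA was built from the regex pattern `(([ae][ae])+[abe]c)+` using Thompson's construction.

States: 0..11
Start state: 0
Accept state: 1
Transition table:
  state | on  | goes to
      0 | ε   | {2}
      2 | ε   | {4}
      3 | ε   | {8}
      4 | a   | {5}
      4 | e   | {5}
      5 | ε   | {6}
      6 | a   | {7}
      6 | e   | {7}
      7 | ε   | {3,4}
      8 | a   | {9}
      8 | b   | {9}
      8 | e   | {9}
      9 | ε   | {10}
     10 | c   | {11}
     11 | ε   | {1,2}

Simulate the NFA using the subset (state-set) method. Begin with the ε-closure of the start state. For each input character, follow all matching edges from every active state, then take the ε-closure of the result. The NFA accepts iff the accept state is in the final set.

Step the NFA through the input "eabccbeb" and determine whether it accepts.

initial (ε-close {0}): {0,2,4}
'e' @ 1: {5,6}
'a' @ 2: {3,4,7,8}
'b' @ 3: {9,10}
'c' @ 4: {1,2,4,11}  ✓accept
'c' @ 5: {}  — no active states
rest 'beb' ignored (set empty)
final: {}; accept 1 not in set

Answer: REJECT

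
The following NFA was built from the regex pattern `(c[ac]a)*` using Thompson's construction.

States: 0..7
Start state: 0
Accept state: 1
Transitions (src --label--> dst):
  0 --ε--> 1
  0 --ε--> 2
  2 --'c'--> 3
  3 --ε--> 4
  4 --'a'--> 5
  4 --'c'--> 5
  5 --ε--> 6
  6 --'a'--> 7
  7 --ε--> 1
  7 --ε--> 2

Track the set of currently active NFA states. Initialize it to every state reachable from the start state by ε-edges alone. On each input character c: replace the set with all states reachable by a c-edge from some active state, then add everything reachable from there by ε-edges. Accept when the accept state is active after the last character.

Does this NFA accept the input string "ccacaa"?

Answer: ACCEPT

Steps:
start: ε-closure({0}) = {0,1,2}
'c' @ 1: {3,4}
'c' @ 2: {5,6}
'a' @ 3: {1,2,7}  ✓accept
'c' @ 4: {3,4}
'a' @ 5: {5,6}
'a' @ 6: {1,2,7}  ✓accept
end set {1,2,7} — state 1 in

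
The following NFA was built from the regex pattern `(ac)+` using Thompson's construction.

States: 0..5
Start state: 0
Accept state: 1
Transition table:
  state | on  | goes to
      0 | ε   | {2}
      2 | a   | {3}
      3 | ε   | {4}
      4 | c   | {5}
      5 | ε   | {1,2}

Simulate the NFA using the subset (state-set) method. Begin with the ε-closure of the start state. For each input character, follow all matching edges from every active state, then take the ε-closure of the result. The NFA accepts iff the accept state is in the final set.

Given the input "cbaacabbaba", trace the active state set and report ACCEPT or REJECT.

Answer: REJECT

Trace:
start: ε-closure({0}) = {0,2}
'c' @ 1: {}  — state set empty
rest 'baacabbaba' ignored (set empty)
after full input: {}  (accept=1 not in)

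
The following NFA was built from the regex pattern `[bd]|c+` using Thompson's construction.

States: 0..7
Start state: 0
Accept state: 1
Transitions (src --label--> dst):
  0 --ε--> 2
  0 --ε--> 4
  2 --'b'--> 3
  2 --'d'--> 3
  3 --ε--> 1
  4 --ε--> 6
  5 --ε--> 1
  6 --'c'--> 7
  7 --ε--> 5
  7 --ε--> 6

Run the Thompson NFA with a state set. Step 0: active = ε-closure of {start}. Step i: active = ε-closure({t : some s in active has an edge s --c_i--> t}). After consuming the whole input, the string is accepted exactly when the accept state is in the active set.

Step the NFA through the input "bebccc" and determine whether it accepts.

Answer: REJECT

Steps:
start: ε-closure({0}) = {0,2,4,6}
'b' @ 1: {1,3}  ✓accept
'e' @ 2: {}  — no active states
rest 'bccc' ignored (set empty)
after full input: {}  (accept=1 not in)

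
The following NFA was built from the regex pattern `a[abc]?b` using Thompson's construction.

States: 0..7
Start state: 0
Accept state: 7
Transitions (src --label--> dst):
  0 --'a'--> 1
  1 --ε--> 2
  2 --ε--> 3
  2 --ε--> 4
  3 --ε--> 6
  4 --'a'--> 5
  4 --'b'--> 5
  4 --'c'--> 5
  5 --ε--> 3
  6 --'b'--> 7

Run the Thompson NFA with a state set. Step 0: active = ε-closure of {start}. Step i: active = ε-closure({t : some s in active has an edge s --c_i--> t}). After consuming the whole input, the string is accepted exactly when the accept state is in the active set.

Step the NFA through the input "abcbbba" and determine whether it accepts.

Answer: REJECT

Steps:
start: ε-closure({0}) = {0}
'a' @ 1: {1,2,3,4,6}
'b' @ 2: {3,5,6,7}  (accept∈set)
'c' @ 3: {}  — dead — no transitions
rest 'bbba' ignored (set empty)
final: {}; accept 7 not in set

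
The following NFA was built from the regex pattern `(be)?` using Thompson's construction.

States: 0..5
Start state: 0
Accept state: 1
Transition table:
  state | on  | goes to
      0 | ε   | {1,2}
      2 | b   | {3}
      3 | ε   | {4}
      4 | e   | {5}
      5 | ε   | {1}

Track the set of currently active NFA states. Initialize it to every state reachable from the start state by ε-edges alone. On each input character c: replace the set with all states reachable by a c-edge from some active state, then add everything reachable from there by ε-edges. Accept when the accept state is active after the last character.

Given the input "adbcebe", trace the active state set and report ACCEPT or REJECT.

S₀ = ε-closure({0}) = {0,1,2}
'a' @ 1: {}  — state set empty
rest 'dbcebe' ignored (set empty)
after full input: {}  (accept=1 not in)

Answer: REJECT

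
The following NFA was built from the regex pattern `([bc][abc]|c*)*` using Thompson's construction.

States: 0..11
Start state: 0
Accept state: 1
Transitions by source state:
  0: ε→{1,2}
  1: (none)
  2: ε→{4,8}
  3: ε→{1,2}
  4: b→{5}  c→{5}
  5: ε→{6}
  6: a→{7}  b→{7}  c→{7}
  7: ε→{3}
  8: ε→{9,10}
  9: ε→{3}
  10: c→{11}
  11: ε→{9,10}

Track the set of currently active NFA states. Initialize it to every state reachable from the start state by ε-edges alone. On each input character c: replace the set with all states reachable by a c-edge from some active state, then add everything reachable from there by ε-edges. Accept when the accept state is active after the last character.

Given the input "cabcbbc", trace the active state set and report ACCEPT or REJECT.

start: ε-closure({0}) = {0,1,2,3,4,8,9,10}
'c' @ 1: {1,2,3,4,5,6,8,9,10,11}  (accept∈set)
'a' @ 2: {1,2,3,4,7,8,9,10}  (accept∈set)
'b' @ 3: {5,6}
'c' @ 4: {1,2,3,4,7,8,9,10}  (accept∈set)
'b' @ 5: {5,6}
'b' @ 6: {1,2,3,4,7,8,9,10}  (accept∈set)
'c' @ 7: {1,2,3,4,5,6,8,9,10,11}  (accept∈set)
final: {1,2,3,4,5,6,8,9,10,11}; accept 1 in set

Answer: ACCEPT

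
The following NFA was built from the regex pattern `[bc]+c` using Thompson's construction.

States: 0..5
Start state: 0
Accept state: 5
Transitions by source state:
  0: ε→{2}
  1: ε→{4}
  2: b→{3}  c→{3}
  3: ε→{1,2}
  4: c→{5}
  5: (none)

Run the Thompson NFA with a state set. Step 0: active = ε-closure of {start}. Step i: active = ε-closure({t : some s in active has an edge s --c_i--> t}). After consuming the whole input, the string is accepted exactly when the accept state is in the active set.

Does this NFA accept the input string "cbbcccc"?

S₀ = ε-closure({0}) = {0,2}
'c' @ 1: {1,2,3,4}
'b' @ 2: {1,2,3,4}
'b' @ 3: {1,2,3,4}
'c' @ 4: {1,2,3,4,5}  [accepting]
'c' @ 5: {1,2,3,4,5}  [accepting]
'c' @ 6: {1,2,3,4,5}  [accepting]
'c' @ 7: {1,2,3,4,5}  [accepting]
end set {1,2,3,4,5} — state 5 in

Answer: ACCEPT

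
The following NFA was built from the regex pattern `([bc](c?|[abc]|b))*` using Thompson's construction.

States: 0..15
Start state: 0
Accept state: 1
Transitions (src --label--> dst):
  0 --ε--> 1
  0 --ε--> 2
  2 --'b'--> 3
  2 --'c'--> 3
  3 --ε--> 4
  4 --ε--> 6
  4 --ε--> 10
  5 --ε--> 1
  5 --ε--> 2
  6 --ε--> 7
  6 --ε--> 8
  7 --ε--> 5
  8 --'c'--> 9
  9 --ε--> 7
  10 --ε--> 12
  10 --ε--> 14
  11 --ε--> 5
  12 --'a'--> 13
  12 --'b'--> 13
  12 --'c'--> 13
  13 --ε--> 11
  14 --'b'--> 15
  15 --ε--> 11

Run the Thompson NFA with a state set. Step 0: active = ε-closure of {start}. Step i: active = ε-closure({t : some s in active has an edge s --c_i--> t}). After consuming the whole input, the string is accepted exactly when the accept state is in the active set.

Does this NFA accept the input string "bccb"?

Answer: ACCEPT

Derivation:
start: ε-closure({0}) = {0,1,2}
'b' @ 1: {1,2,3,4,5,6,7,8,10,12,14}  ✓accept
'c' @ 2: {1,2,3,4,5,6,7,8,9,10,11,12,13,14}  ✓accept
'c' @ 3: {1,2,3,4,5,6,7,8,9,10,11,12,13,14}  ✓accept
'b' @ 4: {1,2,3,4,5,6,7,8,10,11,12,13,14,15}  ✓accept
after full input: {1,2,3,4,5,6,7,8,10,11,12,13,14,15}  (accept=1 in)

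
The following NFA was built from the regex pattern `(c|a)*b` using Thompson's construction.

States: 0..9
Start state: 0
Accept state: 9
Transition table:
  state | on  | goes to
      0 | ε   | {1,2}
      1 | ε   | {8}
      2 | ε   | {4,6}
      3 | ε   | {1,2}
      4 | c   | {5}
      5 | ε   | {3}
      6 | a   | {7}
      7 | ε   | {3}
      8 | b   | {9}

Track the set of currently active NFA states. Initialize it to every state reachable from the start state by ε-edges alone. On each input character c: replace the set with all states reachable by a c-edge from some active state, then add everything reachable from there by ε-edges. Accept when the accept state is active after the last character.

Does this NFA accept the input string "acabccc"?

Answer: REJECT

Derivation:
initial (ε-close {0}): {0,1,2,4,6,8}
'a' @ 1: {1,2,3,4,6,7,8}
'c' @ 2: {1,2,3,4,5,6,8}
'a' @ 3: {1,2,3,4,6,7,8}
'b' @ 4: {9}  [accepting]
'c' @ 5: {}  — state set empty
rest 'cc' ignored (set empty)
after full input: {}  (accept=9 not in)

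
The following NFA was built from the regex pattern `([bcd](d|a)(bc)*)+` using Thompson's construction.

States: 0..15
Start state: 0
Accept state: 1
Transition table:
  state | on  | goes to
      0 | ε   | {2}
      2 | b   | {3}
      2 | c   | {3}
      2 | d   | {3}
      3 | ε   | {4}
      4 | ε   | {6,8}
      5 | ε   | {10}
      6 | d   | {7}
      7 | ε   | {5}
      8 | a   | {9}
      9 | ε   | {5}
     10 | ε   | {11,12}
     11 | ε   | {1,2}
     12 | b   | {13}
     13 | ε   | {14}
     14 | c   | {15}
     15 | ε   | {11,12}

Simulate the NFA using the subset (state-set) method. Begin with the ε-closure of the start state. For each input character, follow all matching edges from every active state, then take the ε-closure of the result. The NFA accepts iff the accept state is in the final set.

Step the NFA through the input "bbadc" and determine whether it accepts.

Answer: REJECT

Steps:
start: ε-closure({0}) = {0,2}
'b' @ 1: {3,4,6,8}
'b' @ 2: {}  — dead — no transitions
rest 'adc' ignored (set empty)
end set {} — state 1 not in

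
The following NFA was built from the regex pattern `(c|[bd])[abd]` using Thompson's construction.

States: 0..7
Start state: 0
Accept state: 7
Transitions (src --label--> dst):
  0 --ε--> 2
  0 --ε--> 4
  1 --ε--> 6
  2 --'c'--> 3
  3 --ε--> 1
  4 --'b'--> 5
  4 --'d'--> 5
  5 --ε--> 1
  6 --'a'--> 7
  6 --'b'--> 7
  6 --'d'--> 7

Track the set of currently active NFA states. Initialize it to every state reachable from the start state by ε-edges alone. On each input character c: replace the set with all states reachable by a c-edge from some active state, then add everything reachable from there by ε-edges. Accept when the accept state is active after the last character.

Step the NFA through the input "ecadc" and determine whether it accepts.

initial (ε-close {0}): {0,2,4}
'e' @ 1: {}  — dead — no transitions
rest 'cadc' ignored (set empty)
after full input: {}  (accept=7 not in)

Answer: REJECT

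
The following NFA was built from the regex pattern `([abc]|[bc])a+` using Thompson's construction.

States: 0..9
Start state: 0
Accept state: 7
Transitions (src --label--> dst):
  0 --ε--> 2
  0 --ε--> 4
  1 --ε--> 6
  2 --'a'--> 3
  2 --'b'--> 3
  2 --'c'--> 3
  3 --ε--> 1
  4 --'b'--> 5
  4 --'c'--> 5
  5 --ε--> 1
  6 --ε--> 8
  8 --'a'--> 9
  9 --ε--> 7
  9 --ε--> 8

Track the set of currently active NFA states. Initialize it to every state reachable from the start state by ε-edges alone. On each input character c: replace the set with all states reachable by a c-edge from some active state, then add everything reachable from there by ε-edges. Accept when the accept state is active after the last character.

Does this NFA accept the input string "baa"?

Answer: ACCEPT

Steps:
initial (ε-close {0}): {0,2,4}
'b' @ 1: {1,3,5,6,8}
'a' @ 2: {7,8,9}  [accepting]
'a' @ 3: {7,8,9}  [accepting]
after full input: {7,8,9}  (accept=7 in)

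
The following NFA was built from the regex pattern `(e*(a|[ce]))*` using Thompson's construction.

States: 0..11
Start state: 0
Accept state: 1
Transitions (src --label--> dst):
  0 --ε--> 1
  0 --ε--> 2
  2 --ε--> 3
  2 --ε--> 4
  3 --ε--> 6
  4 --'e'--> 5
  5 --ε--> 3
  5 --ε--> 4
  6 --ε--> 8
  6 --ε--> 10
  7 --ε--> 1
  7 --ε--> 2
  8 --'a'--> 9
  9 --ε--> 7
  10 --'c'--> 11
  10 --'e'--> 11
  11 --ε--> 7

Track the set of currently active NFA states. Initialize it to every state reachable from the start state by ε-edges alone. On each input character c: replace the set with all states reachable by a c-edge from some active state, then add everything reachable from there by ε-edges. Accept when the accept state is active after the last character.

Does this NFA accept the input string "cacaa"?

Answer: ACCEPT

Steps:
initial (ε-close {0}): {0,1,2,3,4,6,8,10}
'c' @ 1: {1,2,3,4,6,7,8,10,11}  ✓accept
'a' @ 2: {1,2,3,4,6,7,8,9,10}  ✓accept
'c' @ 3: {1,2,3,4,6,7,8,10,11}  ✓accept
'a' @ 4: {1,2,3,4,6,7,8,9,10}  ✓accept
'a' @ 5: {1,2,3,4,6,7,8,9,10}  ✓accept
final: {1,2,3,4,6,7,8,9,10}; accept 1 in set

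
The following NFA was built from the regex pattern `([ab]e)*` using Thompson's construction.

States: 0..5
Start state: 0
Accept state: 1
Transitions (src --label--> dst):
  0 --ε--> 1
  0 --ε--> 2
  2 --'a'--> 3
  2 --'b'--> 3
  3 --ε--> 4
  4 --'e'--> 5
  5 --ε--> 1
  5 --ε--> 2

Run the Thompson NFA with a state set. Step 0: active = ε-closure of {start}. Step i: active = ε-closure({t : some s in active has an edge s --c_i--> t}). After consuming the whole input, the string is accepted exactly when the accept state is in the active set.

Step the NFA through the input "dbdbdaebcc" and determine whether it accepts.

initial (ε-close {0}): {0,1,2}
'd' @ 1: {}  — no active states
rest 'bdbdaebcc' ignored (set empty)
after full input: {}  (accept=1 not in)

Answer: REJECT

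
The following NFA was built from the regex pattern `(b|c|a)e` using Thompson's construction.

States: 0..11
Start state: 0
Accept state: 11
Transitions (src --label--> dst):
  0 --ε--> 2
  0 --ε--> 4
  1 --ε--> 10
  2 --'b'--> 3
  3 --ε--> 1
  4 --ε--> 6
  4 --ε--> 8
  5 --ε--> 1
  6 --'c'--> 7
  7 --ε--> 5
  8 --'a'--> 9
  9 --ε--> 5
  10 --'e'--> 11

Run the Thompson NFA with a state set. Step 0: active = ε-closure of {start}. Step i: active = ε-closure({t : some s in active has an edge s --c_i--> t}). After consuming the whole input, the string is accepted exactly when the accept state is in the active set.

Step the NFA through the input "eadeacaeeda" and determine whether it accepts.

Answer: REJECT

Derivation:
initial (ε-close {0}): {0,2,4,6,8}
'e' @ 1: {}  — dead — no transitions
rest 'adeacaeeda' ignored (set empty)
after full input: {}  (accept=11 not in)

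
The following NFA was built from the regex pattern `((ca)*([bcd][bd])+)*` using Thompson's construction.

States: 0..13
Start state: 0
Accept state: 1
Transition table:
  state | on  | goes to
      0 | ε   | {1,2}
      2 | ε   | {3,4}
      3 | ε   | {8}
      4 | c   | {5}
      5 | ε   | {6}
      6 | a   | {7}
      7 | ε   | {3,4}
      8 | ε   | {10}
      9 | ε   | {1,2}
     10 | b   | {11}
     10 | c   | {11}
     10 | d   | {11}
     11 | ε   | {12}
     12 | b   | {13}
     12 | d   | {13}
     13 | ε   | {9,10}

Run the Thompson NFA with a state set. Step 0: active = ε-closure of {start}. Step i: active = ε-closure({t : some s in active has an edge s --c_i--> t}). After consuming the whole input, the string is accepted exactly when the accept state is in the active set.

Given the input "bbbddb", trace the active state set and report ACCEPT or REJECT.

Answer: ACCEPT

Trace:
start: ε-closure({0}) = {0,1,2,3,4,8,10}
'b' @ 1: {11,12}
'b' @ 2: {1,2,3,4,8,9,10,13}  ✓accept
'b' @ 3: {11,12}
'd' @ 4: {1,2,3,4,8,9,10,13}  ✓accept
'd' @ 5: {11,12}
'b' @ 6: {1,2,3,4,8,9,10,13}  ✓accept
final: {1,2,3,4,8,9,10,13}; accept 1 in set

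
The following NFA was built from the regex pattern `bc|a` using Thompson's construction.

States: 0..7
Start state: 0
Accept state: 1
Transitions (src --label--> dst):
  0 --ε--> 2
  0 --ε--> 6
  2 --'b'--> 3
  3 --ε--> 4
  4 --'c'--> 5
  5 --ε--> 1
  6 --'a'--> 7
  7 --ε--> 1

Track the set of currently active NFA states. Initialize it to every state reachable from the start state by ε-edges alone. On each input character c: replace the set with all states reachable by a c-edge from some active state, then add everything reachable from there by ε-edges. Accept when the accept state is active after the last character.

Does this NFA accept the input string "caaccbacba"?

Answer: REJECT

Derivation:
start: ε-closure({0}) = {0,2,6}
'c' @ 1: {}  — dead — no transitions
rest 'aaccbacba' ignored (set empty)
after full input: {}  (accept=1 not in)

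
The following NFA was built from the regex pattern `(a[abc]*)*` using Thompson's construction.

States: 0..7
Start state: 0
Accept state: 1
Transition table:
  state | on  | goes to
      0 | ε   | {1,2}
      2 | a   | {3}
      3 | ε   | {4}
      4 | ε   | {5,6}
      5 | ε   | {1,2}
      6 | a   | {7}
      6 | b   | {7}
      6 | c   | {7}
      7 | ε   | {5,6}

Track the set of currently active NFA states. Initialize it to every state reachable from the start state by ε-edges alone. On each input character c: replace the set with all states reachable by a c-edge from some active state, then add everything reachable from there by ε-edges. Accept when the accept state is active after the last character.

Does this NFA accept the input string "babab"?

Answer: REJECT

Trace:
start: ε-closure({0}) = {0,1,2}
'b' @ 1: {}  — state set empty
rest 'abab' ignored (set empty)
final: {}; accept 1 not in set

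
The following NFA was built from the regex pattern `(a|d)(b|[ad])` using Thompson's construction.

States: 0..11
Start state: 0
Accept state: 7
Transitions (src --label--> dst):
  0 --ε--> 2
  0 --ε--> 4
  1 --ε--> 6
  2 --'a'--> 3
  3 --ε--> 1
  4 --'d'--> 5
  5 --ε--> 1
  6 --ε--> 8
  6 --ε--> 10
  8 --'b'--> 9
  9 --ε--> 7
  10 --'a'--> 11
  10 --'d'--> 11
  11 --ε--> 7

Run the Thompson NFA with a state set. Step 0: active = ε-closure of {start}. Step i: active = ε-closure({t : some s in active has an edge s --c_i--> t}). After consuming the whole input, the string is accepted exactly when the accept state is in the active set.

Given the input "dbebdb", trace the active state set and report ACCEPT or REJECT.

start: ε-closure({0}) = {0,2,4}
'd' @ 1: {1,5,6,8,10}
'b' @ 2: {7,9}  (accept∈set)
'e' @ 3: {}  — dead — no transitions
rest 'bdb' ignored (set empty)
final: {}; accept 7 not in set

Answer: REJECT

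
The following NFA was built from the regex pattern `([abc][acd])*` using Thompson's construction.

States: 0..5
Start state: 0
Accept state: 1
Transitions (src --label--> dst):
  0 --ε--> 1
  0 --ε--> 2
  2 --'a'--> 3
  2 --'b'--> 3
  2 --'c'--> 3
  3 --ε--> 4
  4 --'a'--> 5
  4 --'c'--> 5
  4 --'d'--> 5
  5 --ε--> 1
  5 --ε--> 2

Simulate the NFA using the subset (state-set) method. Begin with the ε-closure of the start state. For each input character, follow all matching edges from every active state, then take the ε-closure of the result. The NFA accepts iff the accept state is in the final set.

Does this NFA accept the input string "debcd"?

Answer: REJECT

Trace:
S₀ = ε-closure({0}) = {0,1,2}
'd' @ 1: {}  — state set empty
rest 'ebcd' ignored (set empty)
after full input: {}  (accept=1 not in)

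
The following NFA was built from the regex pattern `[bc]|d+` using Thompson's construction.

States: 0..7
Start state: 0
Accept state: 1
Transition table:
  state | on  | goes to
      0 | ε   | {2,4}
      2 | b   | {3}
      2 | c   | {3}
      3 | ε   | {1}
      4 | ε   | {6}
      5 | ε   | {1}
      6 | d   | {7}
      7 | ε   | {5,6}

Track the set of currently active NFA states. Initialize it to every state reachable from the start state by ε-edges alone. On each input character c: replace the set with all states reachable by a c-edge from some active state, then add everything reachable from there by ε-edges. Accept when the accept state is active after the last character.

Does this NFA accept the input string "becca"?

Answer: REJECT

Derivation:
start: ε-closure({0}) = {0,2,4,6}
'b' @ 1: {1,3}  [accepting]
'e' @ 2: {}  — no active states
rest 'cca' ignored (set empty)
end set {} — state 1 not in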